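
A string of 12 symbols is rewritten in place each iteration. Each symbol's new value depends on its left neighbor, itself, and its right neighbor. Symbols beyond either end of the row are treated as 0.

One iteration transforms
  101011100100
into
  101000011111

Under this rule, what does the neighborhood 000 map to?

At position 11 the neighborhood is 000; the next row has 1 there.

1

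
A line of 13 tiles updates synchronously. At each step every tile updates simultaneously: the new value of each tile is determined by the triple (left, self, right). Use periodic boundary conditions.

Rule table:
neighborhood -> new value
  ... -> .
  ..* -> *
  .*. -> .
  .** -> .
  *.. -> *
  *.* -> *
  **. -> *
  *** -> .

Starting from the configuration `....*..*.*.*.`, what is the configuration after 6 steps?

*.*.*.*.*.**.

...*.**.*.*.*
*.*.*.**.*.*.
.*.*.*.**.*.*
*.*.*.*.**.*.
.*.*.*.*.**.*
*.*.*.*.*.**.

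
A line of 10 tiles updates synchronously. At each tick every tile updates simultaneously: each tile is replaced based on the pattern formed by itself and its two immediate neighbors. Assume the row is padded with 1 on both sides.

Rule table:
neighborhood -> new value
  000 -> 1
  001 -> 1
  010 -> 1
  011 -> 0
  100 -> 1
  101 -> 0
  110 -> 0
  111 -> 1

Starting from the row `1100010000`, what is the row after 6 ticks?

tick 1: 1011111111
tick 2: 0001111111
tick 3: 1110111111
tick 4: 1100011111
tick 5: 1011101111
tick 6: 0001000111

0001000111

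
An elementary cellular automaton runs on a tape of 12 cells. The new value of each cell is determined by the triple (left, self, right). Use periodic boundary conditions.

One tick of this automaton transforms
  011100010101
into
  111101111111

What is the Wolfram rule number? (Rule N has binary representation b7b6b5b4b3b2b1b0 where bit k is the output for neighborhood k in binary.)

position 2: 111 → 1  (bit 7 = 1)
position 3: 110 → 1  (bit 6 = 1)
position 0: 101 → 1  (bit 5 = 1)
position 4: 100 → 0  (bit 4 = 0)
position 1: 011 → 1  (bit 3 = 1)
position 7: 010 → 1  (bit 2 = 1)
position 6: 001 → 1  (bit 1 = 1)
position 5: 000 → 1  (bit 0 = 1)
bits b7..b0 = 11101111 = 239

239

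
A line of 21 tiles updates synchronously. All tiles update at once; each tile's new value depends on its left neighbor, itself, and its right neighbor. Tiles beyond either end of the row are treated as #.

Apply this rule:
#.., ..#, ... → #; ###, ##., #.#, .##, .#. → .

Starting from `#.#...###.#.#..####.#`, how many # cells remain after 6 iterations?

16

...###.......##......
###...#######..######
...###.......##......  (repeats iteration 1; period 2)
iteration 6: ###...#######..######
count of #: 16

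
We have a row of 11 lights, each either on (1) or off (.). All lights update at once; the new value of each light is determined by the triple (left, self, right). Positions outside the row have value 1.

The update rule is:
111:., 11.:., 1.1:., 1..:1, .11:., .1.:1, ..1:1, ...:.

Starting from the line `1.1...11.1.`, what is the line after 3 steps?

..11.1...1.
11...11.11.
..1.1......

..1.1......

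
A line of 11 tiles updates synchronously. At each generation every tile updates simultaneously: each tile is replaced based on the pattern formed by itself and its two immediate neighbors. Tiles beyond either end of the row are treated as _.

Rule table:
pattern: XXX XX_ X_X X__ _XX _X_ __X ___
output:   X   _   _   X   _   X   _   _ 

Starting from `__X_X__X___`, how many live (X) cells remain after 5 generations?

__X_XX_XX__
__X______X_
__XX_____XX
____X______
____XX_____
count of X: 2

2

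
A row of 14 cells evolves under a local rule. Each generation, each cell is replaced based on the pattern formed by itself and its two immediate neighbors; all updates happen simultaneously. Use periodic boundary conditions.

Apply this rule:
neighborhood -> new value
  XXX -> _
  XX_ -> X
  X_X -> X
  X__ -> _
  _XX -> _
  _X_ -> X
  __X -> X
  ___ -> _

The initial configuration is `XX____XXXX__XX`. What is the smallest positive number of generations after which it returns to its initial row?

14

generation 1: _X___X___X_X__
generation 2: XX__XX__XXXX__
generation 3: _X_X_X_X___X_X
generation 4: XXXXXXXX__XXXX
generation 5: _______X_X____
generation 6: ______XXXX____
generation 7: _____X___X____
generation 8: ____XX__XX____
generation 9: ___X_X_X_X____
generation 10: __XXXXXXXX____
generation 11: _X_______X____
generation 12: XX______XX____
generation 13: _X_____X_X___X
generation 14: XX____XXXX__XX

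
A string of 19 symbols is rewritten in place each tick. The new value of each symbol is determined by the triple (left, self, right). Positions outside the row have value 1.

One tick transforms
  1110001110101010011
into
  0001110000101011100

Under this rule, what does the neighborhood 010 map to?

1

At position 10 the neighborhood is 010; the next row has 1 there.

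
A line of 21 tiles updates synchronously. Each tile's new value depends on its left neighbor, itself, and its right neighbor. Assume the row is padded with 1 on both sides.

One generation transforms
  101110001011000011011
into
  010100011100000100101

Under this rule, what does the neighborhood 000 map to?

At position 6 the neighborhood is 000; the next row has 0 there.

0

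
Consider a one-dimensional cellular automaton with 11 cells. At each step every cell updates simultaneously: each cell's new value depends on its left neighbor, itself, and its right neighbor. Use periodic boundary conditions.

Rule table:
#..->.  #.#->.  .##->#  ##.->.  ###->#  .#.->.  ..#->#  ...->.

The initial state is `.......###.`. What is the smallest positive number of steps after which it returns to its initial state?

......###..
.....###...
....###....
...###.....
..###......
.###.......
###........
##........#
#........##
........###
.......###.

11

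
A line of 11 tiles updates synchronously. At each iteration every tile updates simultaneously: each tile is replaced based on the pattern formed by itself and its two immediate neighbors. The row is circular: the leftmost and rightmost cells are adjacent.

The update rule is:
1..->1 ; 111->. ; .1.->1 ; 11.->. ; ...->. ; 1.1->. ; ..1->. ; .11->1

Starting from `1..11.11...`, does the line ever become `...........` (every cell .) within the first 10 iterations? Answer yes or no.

no

iteration 1: 11.1..1.1..
iteration 2: 1..11.1.11.
iteration 3: 11.1..1.1..  (repeats iteration 1; period 2)
iteration 10: 1..11.1.11.
iteration 10 is 1..11.1.11., still not uniform .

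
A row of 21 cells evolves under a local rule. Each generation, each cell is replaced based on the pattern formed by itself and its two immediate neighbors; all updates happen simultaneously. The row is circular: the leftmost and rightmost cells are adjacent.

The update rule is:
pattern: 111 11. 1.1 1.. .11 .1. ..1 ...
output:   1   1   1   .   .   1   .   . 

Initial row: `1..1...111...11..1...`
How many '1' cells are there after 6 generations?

1..1....11....1..1...
1..1.....1....1..1...
1..1.....1....1..1...  (fixed point — unchanged through generation 6)
count of 1: 5

5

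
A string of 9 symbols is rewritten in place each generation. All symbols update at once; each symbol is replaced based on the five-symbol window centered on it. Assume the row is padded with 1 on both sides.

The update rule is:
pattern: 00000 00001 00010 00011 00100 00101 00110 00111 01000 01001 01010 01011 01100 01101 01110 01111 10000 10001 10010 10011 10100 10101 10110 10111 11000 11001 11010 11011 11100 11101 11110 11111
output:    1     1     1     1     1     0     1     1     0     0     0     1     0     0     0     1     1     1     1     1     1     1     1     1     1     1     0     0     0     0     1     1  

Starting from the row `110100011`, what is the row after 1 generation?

100101111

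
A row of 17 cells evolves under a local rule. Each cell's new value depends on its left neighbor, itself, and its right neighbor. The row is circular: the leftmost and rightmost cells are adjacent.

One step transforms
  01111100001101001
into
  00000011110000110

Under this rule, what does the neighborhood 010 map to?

0

At position 13 the neighborhood is 010; the next row has 0 there.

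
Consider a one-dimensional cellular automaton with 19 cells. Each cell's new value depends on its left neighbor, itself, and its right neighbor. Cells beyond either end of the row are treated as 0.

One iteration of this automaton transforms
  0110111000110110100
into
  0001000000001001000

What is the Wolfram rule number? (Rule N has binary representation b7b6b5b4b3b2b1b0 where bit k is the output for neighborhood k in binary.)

position 5: 111 → 0  (bit 7 = 0)
position 2: 110 → 0  (bit 6 = 0)
position 3: 101 → 1  (bit 5 = 1)
position 7: 100 → 0  (bit 4 = 0)
position 1: 011 → 0  (bit 3 = 0)
position 16: 010 → 0  (bit 2 = 0)
position 0: 001 → 0  (bit 1 = 0)
position 8: 000 → 0  (bit 0 = 0)
bits b7..b0 = 00100000 = 32

32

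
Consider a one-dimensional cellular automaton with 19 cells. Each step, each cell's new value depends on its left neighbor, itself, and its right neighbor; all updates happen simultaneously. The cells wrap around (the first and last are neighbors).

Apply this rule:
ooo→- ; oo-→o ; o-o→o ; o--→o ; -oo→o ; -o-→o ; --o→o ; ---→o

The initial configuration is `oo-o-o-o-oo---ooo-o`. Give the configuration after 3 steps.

-oooooooooooooo-ooo

-oooooooooooooo-ooo
oo------------ooo-o
-oooooooooooooo-ooo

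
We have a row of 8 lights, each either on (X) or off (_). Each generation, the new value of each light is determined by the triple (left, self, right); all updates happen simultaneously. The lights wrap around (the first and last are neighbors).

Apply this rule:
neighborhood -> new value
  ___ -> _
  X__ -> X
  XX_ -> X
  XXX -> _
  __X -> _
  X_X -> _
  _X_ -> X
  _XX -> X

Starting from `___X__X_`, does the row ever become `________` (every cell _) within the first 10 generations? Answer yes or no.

generation 1: ___XX_XX
generation 2: X__XX_XX
generation 3: XX_XX_X_
generation 4: XX_XX_X_  (fixed point — unchanged through generation 10)
generation 10 is XX_XX_X_, still not uniform _

no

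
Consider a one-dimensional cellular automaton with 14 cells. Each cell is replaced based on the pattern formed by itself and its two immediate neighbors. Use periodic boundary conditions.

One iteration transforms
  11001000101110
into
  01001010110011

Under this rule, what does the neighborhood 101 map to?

1

At position 9 the neighborhood is 101; the next row has 1 there.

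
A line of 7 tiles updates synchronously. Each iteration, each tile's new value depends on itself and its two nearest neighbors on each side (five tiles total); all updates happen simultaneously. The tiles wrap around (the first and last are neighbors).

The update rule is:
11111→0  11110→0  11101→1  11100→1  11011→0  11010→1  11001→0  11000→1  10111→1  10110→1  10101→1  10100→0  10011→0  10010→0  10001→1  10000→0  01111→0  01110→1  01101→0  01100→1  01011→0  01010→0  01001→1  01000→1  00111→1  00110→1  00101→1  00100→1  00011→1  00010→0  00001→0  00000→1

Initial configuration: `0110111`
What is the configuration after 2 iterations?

0100111
1010111

1010111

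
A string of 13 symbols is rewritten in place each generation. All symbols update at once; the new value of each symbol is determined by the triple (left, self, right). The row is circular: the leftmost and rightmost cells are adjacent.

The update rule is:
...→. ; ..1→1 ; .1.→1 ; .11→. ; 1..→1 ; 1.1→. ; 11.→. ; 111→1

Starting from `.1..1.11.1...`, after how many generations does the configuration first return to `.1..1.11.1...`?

11111....11..
.111.1..1..11
..1..111111..
.1111.1111.1.
1.11...11..11
....1.1..11.1
1..11.111...1
.11....1.1.1.
1..1..11.1.11
.11111...1..1
..111.1.11111
11.1..1..111.
...111111.1..
..1.1111..11.
.11..11.11..1
...11.....111
1.1..1...1.1.
1.11111.11.1.
1..111.....1.
111.1.1...11.
.1..1.11.1...

21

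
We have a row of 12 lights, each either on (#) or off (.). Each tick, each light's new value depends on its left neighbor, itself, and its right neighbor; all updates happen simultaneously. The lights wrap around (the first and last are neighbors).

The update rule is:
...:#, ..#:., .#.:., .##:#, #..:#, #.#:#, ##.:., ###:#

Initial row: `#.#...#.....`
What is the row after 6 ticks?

.#.##..####.
..##.#.###.#
#.#.#.###.#.
.#.#.###.#.#
#.#.###.#.#.
.#.###.#.#.#

.#.###.#.#.#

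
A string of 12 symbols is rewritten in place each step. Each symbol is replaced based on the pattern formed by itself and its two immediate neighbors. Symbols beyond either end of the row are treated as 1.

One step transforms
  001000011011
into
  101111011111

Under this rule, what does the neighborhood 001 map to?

0

At position 1 the neighborhood is 001; the next row has 0 there.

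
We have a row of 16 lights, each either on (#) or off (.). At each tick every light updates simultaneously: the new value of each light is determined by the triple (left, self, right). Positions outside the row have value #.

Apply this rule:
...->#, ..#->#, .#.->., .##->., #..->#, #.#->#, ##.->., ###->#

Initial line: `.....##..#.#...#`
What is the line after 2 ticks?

####.##..#.#.#.#

tick 1: #####..##.#.###.
tick 2: ####.##..#.#.#.#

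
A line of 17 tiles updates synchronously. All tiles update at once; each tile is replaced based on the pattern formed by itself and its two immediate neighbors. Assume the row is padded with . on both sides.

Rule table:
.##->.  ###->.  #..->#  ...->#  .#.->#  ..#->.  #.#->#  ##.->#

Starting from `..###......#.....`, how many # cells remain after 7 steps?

#...######.######
###......##.....#
..######..#####.#
#......##.....###
######..#####...#
.....##.....###.#
####..#####...###
count of #: 12

12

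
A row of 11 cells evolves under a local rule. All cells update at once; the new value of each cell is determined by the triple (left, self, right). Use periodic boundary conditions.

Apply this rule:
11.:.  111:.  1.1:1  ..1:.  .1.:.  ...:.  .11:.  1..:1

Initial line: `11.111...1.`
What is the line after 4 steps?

step 1: ..1...1...1
step 2: 1..1...1...
step 3: .1..1...1..
step 4: ..1..1...1.

..1..1...1.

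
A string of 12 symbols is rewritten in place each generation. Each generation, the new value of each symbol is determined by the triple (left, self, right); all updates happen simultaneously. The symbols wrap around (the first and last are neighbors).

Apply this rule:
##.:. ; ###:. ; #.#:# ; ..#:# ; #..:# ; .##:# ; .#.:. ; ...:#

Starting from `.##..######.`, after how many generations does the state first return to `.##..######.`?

24

generation 1: ##.###.....#
generation 2: ..##..######
generation 3: ###.###.....
generation 4: #..##..#####
generation 5: .###.###....
generation 6: ##..##..####
generation 7: ..###.###...
generation 8: ###..##..###
generation 9: ...###.###..
generation 10: ####..##..##
generation 11: ....###.###.
generation 12: #####..##..#
generation 13: .....###.###
generation 14: ######..##..
generation 15: #.....###.##
generation 16: .######..##.
generation 17: ##.....###.#
generation 18: ..######..##
generation 19: ###.....###.
generation 20: #..######..#
generation 21: .###.....###
generation 22: ##..######..
generation 23: #.###.....##
generation 24: .##..######.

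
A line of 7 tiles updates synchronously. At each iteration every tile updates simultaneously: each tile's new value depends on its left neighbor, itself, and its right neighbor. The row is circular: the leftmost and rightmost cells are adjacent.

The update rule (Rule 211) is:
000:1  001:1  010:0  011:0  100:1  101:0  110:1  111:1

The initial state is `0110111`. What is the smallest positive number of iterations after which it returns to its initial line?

14

0010011
1101101
1100100
0111011
0011001
1101110
0100110
1011011
1001001
1110110
0110010
1011101
1001100
0110111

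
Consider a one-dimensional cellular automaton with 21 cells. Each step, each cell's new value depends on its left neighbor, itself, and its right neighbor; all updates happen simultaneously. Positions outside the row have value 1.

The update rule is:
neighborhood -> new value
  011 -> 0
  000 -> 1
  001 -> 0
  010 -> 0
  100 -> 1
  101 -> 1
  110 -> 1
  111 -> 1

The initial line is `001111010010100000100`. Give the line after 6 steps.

100111101001011110010
110011110100101111001
111001111010010111100
111100111101001011110
111110011110100101111
111111001111010010111

111111001111010010111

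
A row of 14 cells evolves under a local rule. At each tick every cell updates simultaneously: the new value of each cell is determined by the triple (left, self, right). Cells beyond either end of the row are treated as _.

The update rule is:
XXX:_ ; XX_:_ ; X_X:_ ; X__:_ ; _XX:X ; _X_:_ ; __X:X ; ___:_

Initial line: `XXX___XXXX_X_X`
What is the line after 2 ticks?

X____XX_______
____XX________

____XX________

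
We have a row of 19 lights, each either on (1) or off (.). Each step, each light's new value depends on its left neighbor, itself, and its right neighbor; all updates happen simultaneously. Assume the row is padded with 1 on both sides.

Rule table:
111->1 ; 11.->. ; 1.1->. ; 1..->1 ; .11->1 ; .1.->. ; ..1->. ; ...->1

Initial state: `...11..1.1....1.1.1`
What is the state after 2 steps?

1.....111.11.1111.1

11.1.1....111.....1
1.....111.11.1111.1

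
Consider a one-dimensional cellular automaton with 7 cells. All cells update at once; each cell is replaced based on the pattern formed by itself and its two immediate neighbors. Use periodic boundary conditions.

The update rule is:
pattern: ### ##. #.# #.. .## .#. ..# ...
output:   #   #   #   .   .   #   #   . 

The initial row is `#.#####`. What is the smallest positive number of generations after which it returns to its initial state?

7

##.####
###.###
####.##
#####.#
######.
.######
#.#####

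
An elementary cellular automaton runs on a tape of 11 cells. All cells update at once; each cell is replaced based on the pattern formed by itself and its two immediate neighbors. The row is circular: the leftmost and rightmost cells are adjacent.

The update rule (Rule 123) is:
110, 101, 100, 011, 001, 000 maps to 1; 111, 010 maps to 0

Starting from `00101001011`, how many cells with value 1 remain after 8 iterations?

11010110111
01101111100
11111000111
00001111100
11111000111  (repeats iteration 3; period 2)
iteration 8: 00001111100
count of 1: 5

5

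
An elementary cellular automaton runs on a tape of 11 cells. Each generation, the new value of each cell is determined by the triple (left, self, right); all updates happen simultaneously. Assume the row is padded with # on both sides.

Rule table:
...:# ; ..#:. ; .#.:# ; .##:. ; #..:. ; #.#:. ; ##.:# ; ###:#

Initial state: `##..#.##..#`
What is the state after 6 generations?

##..#..#...
##..#..#.#.
##..#..#.#.  (fixed point — unchanged through generation 6)

##..#..#.#.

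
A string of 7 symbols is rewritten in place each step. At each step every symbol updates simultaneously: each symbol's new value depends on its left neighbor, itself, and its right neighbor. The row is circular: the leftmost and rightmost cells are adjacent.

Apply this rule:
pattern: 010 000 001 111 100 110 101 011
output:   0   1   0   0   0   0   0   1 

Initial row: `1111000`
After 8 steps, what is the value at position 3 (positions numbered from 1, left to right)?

step 1: 1000010
step 2: 0011000
step 3: 1010011
step 4: 0000010
step 5: 1111000  (repeats step 0; period 5)
step 8: 1010011
position 3 holds 1

1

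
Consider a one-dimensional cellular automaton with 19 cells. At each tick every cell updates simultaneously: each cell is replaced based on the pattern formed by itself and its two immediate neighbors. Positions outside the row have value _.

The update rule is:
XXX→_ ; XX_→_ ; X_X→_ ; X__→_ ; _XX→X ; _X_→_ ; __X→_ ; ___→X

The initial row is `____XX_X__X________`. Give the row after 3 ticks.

__XXX_X_______XXXXX

XXX_X_______XXXXXXX
X_____XXXXX_X______
__XXX_X_______XXXXX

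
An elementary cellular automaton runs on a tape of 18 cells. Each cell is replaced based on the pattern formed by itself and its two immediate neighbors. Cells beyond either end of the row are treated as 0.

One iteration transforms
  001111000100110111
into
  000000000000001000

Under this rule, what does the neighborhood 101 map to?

1

At position 14 the neighborhood is 101; the next row has 1 there.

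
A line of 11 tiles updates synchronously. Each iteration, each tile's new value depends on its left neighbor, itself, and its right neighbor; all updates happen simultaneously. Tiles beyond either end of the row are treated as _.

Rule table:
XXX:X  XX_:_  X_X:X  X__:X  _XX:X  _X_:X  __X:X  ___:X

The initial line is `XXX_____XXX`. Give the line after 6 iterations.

XX_XXXXXXX_
X_XXXXXXX_X
XXXXXXXX_XX
XXXXXXX_XX_
XXXXXX_XX_X
XXXXX_XX_XX

XXXXX_XX_XX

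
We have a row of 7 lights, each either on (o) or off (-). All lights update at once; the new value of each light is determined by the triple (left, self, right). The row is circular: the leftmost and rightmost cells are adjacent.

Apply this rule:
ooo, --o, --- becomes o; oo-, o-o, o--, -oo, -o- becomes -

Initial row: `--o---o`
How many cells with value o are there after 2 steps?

2

step 1: -o--oo-
step 2: o--o---
count of o: 2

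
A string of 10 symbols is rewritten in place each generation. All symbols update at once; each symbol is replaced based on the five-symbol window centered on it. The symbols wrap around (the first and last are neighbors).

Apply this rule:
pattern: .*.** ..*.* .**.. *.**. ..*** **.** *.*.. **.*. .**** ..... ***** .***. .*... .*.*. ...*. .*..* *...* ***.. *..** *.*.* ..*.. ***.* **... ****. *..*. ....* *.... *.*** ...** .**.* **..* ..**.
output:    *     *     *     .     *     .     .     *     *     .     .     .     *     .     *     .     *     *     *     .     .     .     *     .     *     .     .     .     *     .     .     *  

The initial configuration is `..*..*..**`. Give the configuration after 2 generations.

.*..*..***
*..*..**..

*..*..**..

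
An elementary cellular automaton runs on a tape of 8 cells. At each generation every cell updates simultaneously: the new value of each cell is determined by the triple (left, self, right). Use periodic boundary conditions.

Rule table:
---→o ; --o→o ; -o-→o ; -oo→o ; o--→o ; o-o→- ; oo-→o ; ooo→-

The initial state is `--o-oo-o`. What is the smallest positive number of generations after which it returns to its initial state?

2

generation 1: ooo-oo-o
generation 2: --o-oo-o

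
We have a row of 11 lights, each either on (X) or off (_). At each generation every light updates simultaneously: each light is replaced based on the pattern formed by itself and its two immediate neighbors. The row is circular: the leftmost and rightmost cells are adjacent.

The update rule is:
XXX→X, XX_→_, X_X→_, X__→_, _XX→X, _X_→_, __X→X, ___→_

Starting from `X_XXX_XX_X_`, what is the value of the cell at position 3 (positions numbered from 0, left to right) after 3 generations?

_

__XX__X____
_XX__X_____
XX__X______
position 3 holds _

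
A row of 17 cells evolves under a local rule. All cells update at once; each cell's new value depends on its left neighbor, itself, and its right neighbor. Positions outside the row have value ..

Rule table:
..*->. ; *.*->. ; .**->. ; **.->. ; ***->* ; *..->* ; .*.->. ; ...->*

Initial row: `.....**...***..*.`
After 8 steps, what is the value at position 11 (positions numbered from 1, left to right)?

****...**..*.*..*
.**.**...*....*..
......**..***..**
*****...*..*.*...
.***.**..*....***
..*....*..***..*.
*..***..*..*.*..*
.*..*.*..*....*..
position 11 holds .

.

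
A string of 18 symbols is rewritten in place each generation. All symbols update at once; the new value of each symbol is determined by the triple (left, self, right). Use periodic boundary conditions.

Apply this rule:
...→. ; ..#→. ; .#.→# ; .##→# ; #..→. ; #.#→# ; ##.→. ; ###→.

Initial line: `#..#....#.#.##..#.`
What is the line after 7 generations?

...#....#.......#.

#..#....#####...##
...#....#.......#.
...#....#.......#.  (fixed point — unchanged through generation 7)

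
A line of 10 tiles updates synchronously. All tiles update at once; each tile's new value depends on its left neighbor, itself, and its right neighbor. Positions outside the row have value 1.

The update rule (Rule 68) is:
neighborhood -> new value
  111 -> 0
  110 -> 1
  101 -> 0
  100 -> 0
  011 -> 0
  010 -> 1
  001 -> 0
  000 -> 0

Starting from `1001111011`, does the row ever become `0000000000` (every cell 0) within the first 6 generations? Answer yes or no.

no

generation 1: 1000001000
generation 2: 1000001000  (fixed point — unchanged through generation 6)
generation 6 is 1000001000, still not uniform 0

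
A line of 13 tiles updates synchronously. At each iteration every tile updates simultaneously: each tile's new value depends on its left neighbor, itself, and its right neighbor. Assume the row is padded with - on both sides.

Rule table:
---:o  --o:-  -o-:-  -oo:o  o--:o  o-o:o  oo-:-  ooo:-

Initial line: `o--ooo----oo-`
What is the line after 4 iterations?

-o--o-o-o--o-

iteration 1: -o-o--ooo-o-o
iteration 2: --o-o-o--o-o-
iteration 3: o--o-o-o--o-o
iteration 4: -o--o-o-o--o-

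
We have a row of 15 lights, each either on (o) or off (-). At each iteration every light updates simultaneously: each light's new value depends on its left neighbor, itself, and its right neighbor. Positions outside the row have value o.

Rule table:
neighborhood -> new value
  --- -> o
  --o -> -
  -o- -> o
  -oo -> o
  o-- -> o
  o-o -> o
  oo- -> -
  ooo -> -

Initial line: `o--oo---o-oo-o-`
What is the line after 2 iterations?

-o-o-oo-ooo-ooo
oooooo-oo--oo--

oooooo-oo--oo--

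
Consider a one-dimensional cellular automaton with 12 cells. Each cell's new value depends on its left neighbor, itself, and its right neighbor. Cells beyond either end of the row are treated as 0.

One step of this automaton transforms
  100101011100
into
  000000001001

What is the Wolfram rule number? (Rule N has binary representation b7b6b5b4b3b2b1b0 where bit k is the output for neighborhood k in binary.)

129

position 8: 111 → 1  (bit 7 = 1)
position 9: 110 → 0  (bit 6 = 0)
position 4: 101 → 0  (bit 5 = 0)
position 1: 100 → 0  (bit 4 = 0)
position 7: 011 → 0  (bit 3 = 0)
position 0: 010 → 0  (bit 2 = 0)
position 2: 001 → 0  (bit 1 = 0)
position 11: 000 → 1  (bit 0 = 1)
bits b7..b0 = 10000001 = 129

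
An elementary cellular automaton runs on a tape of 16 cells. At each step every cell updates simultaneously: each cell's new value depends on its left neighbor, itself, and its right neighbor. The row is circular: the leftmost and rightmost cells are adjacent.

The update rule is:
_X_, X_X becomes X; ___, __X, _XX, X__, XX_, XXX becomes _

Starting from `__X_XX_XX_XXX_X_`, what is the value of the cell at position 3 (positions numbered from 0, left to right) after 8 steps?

step 1: __XX__X__X___XX_
step 2: ______X__X______
step 3: ______X__X______  (fixed point — unchanged through step 8)
position 3 holds _

_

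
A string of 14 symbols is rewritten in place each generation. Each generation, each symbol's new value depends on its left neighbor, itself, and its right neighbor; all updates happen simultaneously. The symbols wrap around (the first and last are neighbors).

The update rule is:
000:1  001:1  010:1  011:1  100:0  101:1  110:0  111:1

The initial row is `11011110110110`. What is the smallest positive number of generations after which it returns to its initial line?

generation 1: 10111101101101
generation 2: 01111011011011
generation 3: 11110110110110
generation 4: 11101101101101
generation 5: 11011011011011
generation 6: 10110110110111
generation 7: 01101101101111
generation 8: 11011011011110
generation 9: 10110110111101
generation 10: 01101101111011
generation 11: 11011011110110
generation 12: 10110111101101
generation 13: 01101111011011
generation 14: 11011110110110

14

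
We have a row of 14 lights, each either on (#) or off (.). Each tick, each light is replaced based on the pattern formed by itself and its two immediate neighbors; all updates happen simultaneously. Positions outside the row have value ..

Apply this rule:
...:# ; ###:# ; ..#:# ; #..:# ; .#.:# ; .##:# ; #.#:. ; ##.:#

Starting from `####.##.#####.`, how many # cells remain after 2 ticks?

12

####.##.######
####.##.######
count of #: 12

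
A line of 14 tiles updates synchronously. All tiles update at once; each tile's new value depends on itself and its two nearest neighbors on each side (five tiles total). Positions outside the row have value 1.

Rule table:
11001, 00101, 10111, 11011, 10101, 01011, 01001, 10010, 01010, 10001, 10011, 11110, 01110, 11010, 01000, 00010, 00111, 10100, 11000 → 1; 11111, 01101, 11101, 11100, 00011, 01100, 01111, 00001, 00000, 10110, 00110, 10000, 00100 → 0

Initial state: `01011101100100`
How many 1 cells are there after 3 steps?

11111010011011
00010111100110
11111101011001
count of 1: 10

10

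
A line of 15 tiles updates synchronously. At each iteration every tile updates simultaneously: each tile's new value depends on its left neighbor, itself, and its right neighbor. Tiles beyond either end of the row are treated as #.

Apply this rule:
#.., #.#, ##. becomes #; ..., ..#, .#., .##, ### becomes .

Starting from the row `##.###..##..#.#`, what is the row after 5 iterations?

#.##.##..##..##

.##..##..##..#.
#.##..##..##..#
##.##..##..##..
.##.##..##..##.
#.##.##..##..##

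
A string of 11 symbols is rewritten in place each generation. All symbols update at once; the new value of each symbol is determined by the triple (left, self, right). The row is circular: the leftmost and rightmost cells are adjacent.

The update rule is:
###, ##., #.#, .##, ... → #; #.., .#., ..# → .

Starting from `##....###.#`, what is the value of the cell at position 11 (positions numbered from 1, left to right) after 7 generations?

#

##.##.#####
###########
###########  (fixed point — unchanged through generation 7)
position 11 holds #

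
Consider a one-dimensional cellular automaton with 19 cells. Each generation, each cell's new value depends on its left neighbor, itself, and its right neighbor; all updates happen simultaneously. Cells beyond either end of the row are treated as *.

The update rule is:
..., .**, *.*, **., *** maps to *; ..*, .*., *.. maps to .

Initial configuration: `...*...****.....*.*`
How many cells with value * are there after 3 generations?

generation 1: .*...*.****.***..**
generation 2: *..*..*********..**
generation 3: *.....*********..**
count of *: 12

12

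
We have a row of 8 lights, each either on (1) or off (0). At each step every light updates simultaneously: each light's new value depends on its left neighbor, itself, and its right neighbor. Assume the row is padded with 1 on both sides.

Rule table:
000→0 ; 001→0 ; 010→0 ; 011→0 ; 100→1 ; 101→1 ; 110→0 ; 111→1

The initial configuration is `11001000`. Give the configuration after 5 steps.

step 1: 10100100
step 2: 01010010
step 3: 10101001
step 4: 01010100
step 5: 10101010

10101010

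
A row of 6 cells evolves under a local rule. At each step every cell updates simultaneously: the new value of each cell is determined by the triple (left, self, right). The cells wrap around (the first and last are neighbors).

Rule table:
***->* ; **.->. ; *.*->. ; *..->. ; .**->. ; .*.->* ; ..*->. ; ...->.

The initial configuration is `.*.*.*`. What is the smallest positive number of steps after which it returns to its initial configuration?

.*.*.*

1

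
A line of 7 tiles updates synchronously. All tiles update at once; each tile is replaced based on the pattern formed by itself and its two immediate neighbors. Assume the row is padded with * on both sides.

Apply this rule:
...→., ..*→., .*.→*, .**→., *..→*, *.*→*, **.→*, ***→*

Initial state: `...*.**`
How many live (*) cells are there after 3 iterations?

5

iteration 1: *..**.*
iteration 2: **..**.
iteration 3: ***..**
count of *: 5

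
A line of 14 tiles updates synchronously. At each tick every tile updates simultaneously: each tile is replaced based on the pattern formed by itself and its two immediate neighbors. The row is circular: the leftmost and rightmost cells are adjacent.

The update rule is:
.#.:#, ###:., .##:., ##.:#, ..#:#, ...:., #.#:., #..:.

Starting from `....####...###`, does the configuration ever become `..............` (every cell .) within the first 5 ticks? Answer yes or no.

tick 1: ...#...#..#..#
tick 2: ..##..##.##.##
tick 3: .#.#.#.#..#..#
tick 4: .#.#.#.#.##.##
tick 5: .#.#.#.#..#..#
tick 5 is .#.#.#.#..#..#, still not uniform .

no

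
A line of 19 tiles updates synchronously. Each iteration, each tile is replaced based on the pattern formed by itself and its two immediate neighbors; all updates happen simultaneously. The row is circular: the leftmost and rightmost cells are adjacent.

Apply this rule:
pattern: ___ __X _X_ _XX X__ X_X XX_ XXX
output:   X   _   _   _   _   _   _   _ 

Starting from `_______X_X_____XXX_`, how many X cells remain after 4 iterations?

6

XXXXXX_____XXX_____
_______XXX_____XXX_
XXXXXX_____XXX_____  (repeats iteration 1; period 2)
iteration 4: _______XXX_____XXX_
count of X: 6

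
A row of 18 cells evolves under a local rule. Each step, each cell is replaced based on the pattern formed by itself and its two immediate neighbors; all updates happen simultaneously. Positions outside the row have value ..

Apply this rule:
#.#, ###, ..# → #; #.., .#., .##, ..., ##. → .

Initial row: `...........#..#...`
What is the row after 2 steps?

step 1: ..........#..#....
step 2: .........#..#.....

.........#..#.....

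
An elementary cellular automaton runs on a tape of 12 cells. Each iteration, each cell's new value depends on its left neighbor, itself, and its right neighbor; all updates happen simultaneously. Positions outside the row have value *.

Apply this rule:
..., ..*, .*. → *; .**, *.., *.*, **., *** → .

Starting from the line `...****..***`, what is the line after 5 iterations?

.****.......

.**.....*...
....*****.**
.***........
.....*******
.****.......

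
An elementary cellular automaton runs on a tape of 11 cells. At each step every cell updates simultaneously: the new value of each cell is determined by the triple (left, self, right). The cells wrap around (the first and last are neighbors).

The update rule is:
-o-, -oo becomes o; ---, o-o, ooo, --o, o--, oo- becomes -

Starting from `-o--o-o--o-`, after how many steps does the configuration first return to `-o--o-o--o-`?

-o--o-o--o-

1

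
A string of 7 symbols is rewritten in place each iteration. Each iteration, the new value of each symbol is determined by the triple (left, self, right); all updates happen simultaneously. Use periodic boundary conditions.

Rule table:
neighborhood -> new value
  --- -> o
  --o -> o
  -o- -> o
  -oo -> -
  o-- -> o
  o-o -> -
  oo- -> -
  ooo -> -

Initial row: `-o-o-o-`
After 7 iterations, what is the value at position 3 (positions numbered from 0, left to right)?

o

oo-o-oo
---o---
ooooooo
-------
ooooooo  (repeats iteration 3; period 2)
iteration 7: ooooooo
position 3 holds o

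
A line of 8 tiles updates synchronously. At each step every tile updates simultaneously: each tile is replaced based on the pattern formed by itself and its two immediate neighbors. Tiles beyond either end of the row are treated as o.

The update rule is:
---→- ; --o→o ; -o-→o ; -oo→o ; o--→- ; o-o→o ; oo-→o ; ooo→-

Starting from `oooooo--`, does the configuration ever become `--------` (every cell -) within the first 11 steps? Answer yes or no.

no

step 1: -----o-o
step 2: ----oooo
step 3: ---oo---
step 4: --ooo--o
step 5: -oo-o-oo
step 6: ooooooo-
step 7: ------oo
step 8: -----oo-
step 9: ----oooo  (repeats step 2; period 7)
step 11: --ooo--o
step 11 is --ooo--o, still not uniform -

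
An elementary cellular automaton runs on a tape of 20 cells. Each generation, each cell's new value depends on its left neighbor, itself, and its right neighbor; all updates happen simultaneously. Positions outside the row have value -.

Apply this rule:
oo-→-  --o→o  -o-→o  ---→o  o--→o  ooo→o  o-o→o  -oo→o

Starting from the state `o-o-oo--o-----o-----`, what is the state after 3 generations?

generation 1: ooooo-oooooooooooooo
generation 2: oooo-oooooooooooooo-
generation 3: ooo-oooooooooooooo-o

ooo-oooooooooooooo-o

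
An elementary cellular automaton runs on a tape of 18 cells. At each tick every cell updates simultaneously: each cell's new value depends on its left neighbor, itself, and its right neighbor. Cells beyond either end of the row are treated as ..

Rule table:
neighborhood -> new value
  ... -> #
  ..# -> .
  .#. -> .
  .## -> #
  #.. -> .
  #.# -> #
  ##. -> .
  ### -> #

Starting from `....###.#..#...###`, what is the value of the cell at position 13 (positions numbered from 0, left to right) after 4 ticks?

###.##.#.....#.##.
##.##.#..###..##..
#.##.#...##...#..#
.##.#..#.#..#.....
position 13 holds .

.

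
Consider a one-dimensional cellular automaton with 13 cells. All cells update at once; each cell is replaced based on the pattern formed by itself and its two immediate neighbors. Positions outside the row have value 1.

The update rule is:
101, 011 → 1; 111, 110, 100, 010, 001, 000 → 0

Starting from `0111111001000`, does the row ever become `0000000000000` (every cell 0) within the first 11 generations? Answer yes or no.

yes

1100000000000
0000000000000
all cells are 0 at generation 2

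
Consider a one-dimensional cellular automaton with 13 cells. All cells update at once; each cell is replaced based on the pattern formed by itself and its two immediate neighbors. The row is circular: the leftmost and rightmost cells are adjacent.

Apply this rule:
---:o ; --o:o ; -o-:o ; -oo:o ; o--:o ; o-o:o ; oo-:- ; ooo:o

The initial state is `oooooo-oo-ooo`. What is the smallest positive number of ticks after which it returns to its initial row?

ooooo-oo-oooo
oooo-oo-ooooo
ooo-oo-oooooo
oo-oo-ooooooo
o-oo-oooooooo
-oo-ooooooooo
oo-ooooooooo-
o-ooooooooo-o
-ooooooooo-oo
ooooooooo-oo-
oooooooo-oo-o
ooooooo-oo-oo
oooooo-oo-ooo

13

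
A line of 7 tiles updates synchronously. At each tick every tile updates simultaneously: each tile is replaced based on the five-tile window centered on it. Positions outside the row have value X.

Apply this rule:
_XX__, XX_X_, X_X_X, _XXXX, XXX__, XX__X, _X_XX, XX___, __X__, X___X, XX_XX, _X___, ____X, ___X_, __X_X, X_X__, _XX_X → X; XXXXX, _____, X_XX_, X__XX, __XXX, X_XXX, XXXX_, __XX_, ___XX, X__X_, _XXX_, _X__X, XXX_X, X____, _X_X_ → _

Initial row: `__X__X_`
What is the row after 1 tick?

X_X__XX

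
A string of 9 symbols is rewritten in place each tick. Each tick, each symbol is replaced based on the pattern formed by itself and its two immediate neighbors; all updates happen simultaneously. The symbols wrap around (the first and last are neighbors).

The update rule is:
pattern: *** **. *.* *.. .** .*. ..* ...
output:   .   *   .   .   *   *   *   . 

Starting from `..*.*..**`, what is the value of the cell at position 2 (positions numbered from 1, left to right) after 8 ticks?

tick 1: .**.*.***
tick 2: .**.*.*.*
tick 3: .**.*.*.*  (fixed point — unchanged through tick 8)
position 2 holds *

*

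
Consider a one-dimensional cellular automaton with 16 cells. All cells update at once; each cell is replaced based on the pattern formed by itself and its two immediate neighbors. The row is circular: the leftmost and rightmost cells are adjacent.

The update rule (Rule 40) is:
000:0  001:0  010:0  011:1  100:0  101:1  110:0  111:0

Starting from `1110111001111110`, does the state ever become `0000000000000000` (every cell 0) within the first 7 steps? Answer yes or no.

yes

step 1: 1001100001000001
step 2: 0001000000000001
step 3: 0000000000000000
all cells are 0 at step 3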